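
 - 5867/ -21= 5867/21 =279.38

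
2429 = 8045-5616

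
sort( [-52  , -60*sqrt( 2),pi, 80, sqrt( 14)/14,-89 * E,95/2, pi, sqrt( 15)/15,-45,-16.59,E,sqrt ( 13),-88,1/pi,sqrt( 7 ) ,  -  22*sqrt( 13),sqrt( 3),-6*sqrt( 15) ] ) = [-89*E, -88,-60  *sqrt (2 ), - 22*sqrt( 13),-52,-45,-6  *sqrt (15),-16.59,sqrt( 15)/15,sqrt(14) /14, 1/pi,sqrt ( 3 ) , sqrt( 7),E,pi,pi, sqrt( 13 ),95/2,80]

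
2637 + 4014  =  6651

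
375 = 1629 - 1254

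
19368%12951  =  6417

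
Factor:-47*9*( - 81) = 3^6*47^1 = 34263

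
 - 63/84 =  - 1 + 1/4 = - 0.75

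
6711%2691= 1329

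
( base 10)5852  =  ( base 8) 13334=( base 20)ecc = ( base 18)1012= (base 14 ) 21c0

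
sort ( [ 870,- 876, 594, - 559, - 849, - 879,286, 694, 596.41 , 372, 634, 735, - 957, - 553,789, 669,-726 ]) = [ - 957, - 879, - 876, - 849, - 726,-559, - 553,286,372 , 594, 596.41, 634, 669, 694, 735, 789, 870] 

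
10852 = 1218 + 9634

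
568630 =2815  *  202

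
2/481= 2/481= 0.00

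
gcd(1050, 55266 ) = 6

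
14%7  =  0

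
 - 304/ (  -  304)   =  1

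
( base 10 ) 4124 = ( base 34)3ja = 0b1000000011100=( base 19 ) b81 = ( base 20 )a64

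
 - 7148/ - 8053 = 7148/8053 = 0.89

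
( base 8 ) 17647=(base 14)2D4B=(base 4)1332213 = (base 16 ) 1fa7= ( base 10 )8103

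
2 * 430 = 860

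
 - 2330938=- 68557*34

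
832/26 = 32 = 32.00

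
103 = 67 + 36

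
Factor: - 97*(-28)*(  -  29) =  - 78764 = -  2^2*7^1*29^1*97^1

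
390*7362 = 2871180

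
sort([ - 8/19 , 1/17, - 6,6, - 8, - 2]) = [ - 8, - 6,-2, - 8/19 , 1/17, 6]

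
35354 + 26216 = 61570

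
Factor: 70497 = 3^3*7^1*373^1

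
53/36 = 53/36=1.47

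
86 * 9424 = 810464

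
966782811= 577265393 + 389517418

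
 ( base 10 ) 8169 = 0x1FE9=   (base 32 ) 7v9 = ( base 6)101453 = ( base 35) 6ne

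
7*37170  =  260190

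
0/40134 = 0 = 0.00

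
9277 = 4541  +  4736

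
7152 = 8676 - 1524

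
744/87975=248/29325  =  0.01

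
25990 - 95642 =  - 69652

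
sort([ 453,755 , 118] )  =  [118 , 453, 755] 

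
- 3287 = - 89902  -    -  86615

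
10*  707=7070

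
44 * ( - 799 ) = -35156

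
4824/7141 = 4824/7141 = 0.68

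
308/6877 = 308/6877 = 0.04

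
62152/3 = 62152/3 = 20717.33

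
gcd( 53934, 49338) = 6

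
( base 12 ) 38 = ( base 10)44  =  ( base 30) 1E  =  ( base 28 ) 1g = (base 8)54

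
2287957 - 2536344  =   - 248387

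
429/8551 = 429/8551 = 0.05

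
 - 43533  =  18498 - 62031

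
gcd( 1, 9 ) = 1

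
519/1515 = 173/505 = 0.34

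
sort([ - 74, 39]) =[ -74, 39]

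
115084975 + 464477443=579562418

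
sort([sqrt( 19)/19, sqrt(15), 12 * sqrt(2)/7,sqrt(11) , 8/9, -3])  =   [- 3, sqrt(19)/19,8/9,12*sqrt( 2 )/7, sqrt(11 ), sqrt(15) ] 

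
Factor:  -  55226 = - 2^1 * 53^1 * 521^1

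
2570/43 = 59  +  33/43=59.77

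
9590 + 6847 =16437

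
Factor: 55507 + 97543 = 2^1 * 5^2*3061^1 = 153050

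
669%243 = 183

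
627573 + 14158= 641731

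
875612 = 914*958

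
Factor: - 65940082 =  - 2^1*13^2*195089^1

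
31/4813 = 31/4813 =0.01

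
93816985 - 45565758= 48251227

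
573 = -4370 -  - 4943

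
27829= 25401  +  2428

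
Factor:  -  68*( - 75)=2^2 * 3^1*5^2*17^1 = 5100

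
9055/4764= 9055/4764 = 1.90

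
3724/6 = 620 + 2/3 = 620.67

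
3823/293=3823/293 = 13.05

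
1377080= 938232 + 438848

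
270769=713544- 442775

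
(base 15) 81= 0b1111001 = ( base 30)41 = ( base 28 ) 49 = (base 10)121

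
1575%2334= 1575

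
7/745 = 7/745 = 0.01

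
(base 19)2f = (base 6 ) 125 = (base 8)65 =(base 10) 53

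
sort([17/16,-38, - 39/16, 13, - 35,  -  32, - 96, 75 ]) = [ - 96, - 38, - 35, - 32,  -  39/16,17/16, 13, 75]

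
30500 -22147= 8353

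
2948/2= 1474 =1474.00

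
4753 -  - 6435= 11188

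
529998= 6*88333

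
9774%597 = 222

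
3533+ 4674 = 8207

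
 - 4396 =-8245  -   -3849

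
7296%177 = 39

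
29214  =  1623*18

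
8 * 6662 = 53296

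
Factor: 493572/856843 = 2^2*3^1 *13^( - 1)*19^( - 1)*3469^ (-1)* 41131^1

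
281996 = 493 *572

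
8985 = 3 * 2995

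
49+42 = 91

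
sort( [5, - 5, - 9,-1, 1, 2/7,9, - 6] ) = [ - 9, - 6,-5, - 1, 2/7,  1, 5, 9 ] 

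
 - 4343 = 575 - 4918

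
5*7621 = 38105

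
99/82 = 99/82 = 1.21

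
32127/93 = 10709/31 = 345.45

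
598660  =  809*740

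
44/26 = 1 + 9/13 = 1.69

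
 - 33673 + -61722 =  - 95395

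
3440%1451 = 538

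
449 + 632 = 1081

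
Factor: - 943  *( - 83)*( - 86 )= - 6731134 = -2^1*23^1*41^1*43^1 * 83^1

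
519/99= 5 + 8/33 = 5.24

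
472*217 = 102424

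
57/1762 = 57/1762 = 0.03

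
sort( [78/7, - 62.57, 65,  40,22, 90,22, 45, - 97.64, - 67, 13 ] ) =[ - 97.64, - 67, - 62.57,78/7,  13,22,22, 40 , 45,65,90 ] 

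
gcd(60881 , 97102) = 1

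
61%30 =1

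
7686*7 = 53802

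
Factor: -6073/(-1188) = 2^( - 2)*3^( - 3)*11^( - 1)  *  6073^1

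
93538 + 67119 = 160657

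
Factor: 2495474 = 2^1*1247737^1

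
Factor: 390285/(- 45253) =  - 3^3*5^1*7^2*13^ (-1 )*59^(  -  1) = -  6615/767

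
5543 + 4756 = 10299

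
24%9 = 6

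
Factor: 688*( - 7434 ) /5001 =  - 1704864/1667= - 2^5*3^1*7^1*43^1*59^1*1667^( - 1 ) 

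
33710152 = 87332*386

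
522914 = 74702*7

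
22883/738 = 31 + 5/738 = 31.01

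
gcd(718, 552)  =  2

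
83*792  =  65736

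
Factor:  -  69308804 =  -  2^2*17327201^1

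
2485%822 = 19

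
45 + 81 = 126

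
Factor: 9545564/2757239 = 2^2*7^1 * 1367^( - 1) *2017^(-1 )*340913^1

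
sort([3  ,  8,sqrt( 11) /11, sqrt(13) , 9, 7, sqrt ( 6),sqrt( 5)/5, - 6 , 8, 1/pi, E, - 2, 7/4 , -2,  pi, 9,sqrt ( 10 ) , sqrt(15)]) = [ - 6, - 2, -2 , sqrt(11 )/11,1/pi, sqrt(5)/5, 7/4, sqrt( 6 )  ,  E,  3, pi, sqrt( 10), sqrt(13),sqrt( 15), 7 , 8 , 8, 9,9] 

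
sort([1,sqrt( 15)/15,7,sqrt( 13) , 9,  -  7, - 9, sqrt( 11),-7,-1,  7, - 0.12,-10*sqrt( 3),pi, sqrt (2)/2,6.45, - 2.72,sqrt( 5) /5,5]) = [ - 10*sqrt( 3 ),-9, - 7, - 7, - 2.72, - 1, - 0.12,sqrt ( 15)/15, sqrt( 5 ) /5, sqrt( 2 )/2, 1 , pi, sqrt(11 ),sqrt( 13),5, 6.45, 7,7,  9 ] 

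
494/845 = 38/65 = 0.58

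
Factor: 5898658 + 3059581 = 2239^1 * 4001^1 = 8958239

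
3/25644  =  1/8548 = 0.00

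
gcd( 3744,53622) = 18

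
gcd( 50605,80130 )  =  5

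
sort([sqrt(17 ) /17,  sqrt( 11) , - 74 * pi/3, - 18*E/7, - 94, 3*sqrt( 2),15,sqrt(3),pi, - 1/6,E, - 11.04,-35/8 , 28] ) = [ - 94,-74*pi/3, - 11.04, - 18 * E/7, - 35/8,- 1/6,  sqrt(17 )/17,  sqrt(3 ), E,pi,  sqrt(11), 3*sqrt(2),15, 28 ] 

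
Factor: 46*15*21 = 2^1* 3^2 *5^1*7^1*23^1 =14490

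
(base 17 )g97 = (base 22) 9JA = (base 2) 1001010110000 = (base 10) 4784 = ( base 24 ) 878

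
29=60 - 31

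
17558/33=532+2/33 =532.06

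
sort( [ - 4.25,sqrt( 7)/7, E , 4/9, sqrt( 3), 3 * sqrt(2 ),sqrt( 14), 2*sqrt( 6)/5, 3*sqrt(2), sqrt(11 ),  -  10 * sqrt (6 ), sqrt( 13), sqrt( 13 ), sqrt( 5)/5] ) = [ - 10*sqrt( 6 ),-4.25,sqrt( 7)/7, 4/9,sqrt( 5) /5, 2 * sqrt( 6) /5,sqrt( 3 ), E,sqrt(11), sqrt(13 ), sqrt ( 13),sqrt( 14),3 * sqrt( 2), 3 * sqrt( 2 ) ]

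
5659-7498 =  - 1839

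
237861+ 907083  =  1144944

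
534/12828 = 89/2138= 0.04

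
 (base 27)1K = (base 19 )29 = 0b101111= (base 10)47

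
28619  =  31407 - 2788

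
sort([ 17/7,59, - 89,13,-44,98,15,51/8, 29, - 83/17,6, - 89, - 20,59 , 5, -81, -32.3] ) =[ - 89, - 89, -81,  -  44,  -  32.3,  -  20, - 83/17, 17/7,5,  6,51/8,13,15,29,59,59,98 ] 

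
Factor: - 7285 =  -5^1*31^1  *47^1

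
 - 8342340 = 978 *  ( - 8530 )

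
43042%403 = 324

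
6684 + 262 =6946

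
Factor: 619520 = 2^10*5^1*11^2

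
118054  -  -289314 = 407368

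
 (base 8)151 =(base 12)89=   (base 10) 105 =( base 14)77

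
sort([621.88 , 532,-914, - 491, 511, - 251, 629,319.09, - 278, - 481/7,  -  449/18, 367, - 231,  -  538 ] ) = [-914, - 538  ,-491,- 278 , -251, -231,-481/7 , - 449/18,319.09,367,511,532,621.88 , 629 ]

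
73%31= 11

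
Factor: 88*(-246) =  - 2^4*3^1 * 11^1*41^1 = - 21648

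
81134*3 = 243402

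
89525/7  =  12789+ 2/7 = 12789.29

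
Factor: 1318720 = 2^6*5^1* 13^1*317^1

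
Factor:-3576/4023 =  - 2^3  *  3^(-2) = - 8/9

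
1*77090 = 77090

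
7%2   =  1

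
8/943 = 8/943 =0.01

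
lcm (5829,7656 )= 512952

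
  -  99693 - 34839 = - 134532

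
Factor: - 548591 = - 548591^1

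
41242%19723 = 1796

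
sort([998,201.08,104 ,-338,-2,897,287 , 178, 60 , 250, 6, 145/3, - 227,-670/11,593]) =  [ - 338, - 227,  -  670/11, -2,6,145/3, 60, 104, 178, 201.08 , 250, 287, 593, 897,998 ] 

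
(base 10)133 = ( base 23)5i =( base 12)B1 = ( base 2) 10000101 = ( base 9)157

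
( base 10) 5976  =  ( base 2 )1011101011000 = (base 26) 8LM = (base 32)5QO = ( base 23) B6J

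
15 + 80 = 95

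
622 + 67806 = 68428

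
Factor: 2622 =2^1*3^1 * 19^1*23^1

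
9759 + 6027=15786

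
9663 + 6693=16356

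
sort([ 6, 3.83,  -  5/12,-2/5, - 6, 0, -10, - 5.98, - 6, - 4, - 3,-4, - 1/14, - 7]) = [ - 10, - 7 , - 6,- 6 , - 5.98,-4, - 4, -3, - 5/12,-2/5,  -  1/14,0, 3.83 , 6] 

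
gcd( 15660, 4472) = 4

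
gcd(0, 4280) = 4280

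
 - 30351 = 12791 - 43142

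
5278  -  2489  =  2789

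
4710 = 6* 785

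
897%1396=897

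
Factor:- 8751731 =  -53^1*61^1*2707^1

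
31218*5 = 156090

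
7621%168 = 61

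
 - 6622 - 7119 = -13741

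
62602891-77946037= - 15343146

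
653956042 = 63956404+589999638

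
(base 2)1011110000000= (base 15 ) 1bb1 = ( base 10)6016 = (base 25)9FG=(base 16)1780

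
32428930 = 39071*830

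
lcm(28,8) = 56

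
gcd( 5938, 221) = 1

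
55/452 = 55/452 = 0.12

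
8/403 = 8/403 = 0.02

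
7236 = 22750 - 15514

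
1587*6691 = 10618617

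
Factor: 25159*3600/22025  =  2^4*3^2* 139^1 * 181^1*881^(  -  1) = 3622896/881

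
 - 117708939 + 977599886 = 859890947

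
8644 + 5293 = 13937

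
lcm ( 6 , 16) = 48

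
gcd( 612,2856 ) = 204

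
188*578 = 108664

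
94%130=94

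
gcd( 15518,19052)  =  2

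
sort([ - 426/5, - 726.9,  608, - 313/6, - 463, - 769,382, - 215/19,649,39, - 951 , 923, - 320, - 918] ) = [ - 951, - 918 ,-769, - 726.9, - 463,-320, - 426/5, - 313/6,-215/19, 39, 382,608,  649, 923]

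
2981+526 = 3507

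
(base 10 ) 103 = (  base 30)3d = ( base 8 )147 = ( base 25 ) 43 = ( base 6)251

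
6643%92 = 19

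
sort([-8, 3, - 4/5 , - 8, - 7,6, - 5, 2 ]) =[ - 8 ,  -  8, - 7,-5, - 4/5,2,3, 6] 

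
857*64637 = 55393909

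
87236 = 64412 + 22824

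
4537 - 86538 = -82001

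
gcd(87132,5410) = 2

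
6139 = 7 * 877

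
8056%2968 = 2120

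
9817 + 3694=13511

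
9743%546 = 461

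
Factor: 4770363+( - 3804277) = 2^1 * 11^1 * 43913^1= 966086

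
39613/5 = 39613/5 =7922.60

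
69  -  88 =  - 19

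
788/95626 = 394/47813 = 0.01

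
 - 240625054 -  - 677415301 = 436790247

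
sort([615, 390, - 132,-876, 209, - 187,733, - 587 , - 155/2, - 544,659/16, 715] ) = [ - 876, - 587,-544, - 187, - 132, - 155/2,659/16,209  ,  390,  615, 715,733] 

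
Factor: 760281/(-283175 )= -3^1  *  5^(-2) * 47^( - 1) * 241^(-1 )*253427^1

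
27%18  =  9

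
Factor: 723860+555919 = 3^1*127^1*3359^1 = 1279779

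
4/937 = 4/937 = 0.00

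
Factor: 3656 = 2^3 * 457^1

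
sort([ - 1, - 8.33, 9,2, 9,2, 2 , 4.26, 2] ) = [-8.33, - 1, 2, 2, 2 , 2, 4.26,9, 9] 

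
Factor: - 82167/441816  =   - 61/328 = - 2^(-3 )*41^(- 1 )*61^1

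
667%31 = 16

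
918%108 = 54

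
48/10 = 24/5 = 4.80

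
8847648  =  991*8928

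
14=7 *2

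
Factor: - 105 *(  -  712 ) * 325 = 24297000 = 2^3*3^1*5^3*7^1*13^1 *89^1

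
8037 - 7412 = 625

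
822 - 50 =772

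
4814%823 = 699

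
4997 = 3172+1825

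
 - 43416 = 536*( - 81)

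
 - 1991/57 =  - 1991/57 = -34.93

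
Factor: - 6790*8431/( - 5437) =57246490/5437= 2^1 * 5^1*7^1*97^1*5437^( - 1) * 8431^1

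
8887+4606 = 13493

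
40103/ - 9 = -40103/9= -4455.89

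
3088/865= 3088/865 = 3.57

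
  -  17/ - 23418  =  17/23418=0.00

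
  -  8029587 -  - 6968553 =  - 1061034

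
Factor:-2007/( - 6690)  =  3/10 =2^( - 1)*3^1*5^( - 1 )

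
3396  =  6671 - 3275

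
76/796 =19/199 = 0.10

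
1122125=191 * 5875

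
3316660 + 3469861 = 6786521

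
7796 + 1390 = 9186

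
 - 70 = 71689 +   -  71759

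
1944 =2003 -59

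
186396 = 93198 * 2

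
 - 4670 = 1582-6252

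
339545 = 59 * 5755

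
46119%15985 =14149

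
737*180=132660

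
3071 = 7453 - 4382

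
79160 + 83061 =162221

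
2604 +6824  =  9428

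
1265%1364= 1265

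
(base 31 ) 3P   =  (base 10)118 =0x76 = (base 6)314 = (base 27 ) 4A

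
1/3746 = 1/3746 = 0.00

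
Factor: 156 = 2^2*3^1*  13^1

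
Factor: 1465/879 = 5/3 = 3^(-1)*5^1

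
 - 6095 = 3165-9260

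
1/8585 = 1/8585 = 0.00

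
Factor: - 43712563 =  - 3079^1*14197^1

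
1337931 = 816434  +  521497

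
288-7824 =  -7536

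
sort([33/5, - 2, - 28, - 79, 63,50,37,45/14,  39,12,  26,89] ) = [ - 79,  -  28, - 2,45/14,33/5 , 12 , 26,37,39,50, 63,89]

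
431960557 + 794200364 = 1226160921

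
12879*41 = 528039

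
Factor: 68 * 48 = 2^6*3^1*17^1= 3264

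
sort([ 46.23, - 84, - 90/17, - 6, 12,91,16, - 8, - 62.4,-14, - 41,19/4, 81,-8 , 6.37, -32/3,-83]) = [ - 84, - 83, - 62.4,  -  41, -14  , - 32/3, - 8,-8, - 6, -90/17,19/4,6.37,12, 16,46.23,81, 91 ] 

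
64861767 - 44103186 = 20758581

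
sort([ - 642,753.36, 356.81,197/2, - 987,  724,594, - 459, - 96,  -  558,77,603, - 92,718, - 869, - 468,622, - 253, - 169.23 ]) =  [ - 987, - 869, - 642, - 558, - 468,-459,-253,-169.23 , - 96, - 92,77,197/2,356.81,594, 603,622,718,724,  753.36 ]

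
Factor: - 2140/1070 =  - 2^1 =- 2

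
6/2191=6/2191 = 0.00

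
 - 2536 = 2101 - 4637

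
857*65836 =56421452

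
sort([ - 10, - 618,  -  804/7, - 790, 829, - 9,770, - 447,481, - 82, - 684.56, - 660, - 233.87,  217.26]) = [ - 790, - 684.56, - 660, - 618, -447,-233.87, - 804/7, - 82, - 10,- 9,  217.26  ,  481,770, 829]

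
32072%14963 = 2146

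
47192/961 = 47192/961 = 49.11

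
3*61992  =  185976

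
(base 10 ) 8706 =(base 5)234311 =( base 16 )2202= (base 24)f2i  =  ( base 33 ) 7wr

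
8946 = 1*8946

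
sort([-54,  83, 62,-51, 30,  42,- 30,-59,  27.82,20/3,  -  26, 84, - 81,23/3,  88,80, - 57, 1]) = [ - 81,-59,- 57,-54, - 51, - 30, -26,1 , 20/3, 23/3, 27.82,30, 42, 62,80,83, 84 , 88]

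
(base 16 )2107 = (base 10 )8455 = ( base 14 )311D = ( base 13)3B05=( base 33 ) 7p7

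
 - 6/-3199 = 6/3199 = 0.00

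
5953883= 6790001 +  - 836118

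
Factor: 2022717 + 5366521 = 7389238 = 2^1 * 3694619^1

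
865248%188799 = 110052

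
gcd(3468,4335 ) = 867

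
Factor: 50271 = 3^1 * 13^1*1289^1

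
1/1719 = 1/1719  =  0.00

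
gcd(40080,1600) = 80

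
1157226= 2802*413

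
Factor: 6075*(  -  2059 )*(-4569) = 3^6*5^2*29^1*71^1*1523^1 = 57150993825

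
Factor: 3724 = 2^2*7^2*19^1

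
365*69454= 25350710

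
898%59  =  13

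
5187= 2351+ 2836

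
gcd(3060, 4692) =204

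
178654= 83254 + 95400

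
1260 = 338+922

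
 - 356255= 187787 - 544042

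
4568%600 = 368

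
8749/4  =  8749/4= 2187.25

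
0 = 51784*0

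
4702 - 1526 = 3176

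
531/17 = 531/17 = 31.24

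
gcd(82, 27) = 1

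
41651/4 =10412  +  3/4 = 10412.75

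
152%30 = 2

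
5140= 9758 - 4618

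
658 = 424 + 234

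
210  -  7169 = - 6959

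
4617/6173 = 4617/6173 = 0.75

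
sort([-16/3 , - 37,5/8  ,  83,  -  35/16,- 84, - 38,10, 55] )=[ - 84,  -  38 , - 37, -16/3 , - 35/16,5/8, 10,55, 83] 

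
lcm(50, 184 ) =4600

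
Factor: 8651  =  41^1*211^1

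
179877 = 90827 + 89050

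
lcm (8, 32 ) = 32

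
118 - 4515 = - 4397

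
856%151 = 101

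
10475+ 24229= 34704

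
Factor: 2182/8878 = 23^( - 1 ) * 193^( - 1 )*1091^1 = 1091/4439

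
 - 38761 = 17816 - 56577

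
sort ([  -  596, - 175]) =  [ - 596 ,- 175] 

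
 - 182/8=-91/4= - 22.75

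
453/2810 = 453/2810 = 0.16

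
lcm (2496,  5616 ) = 22464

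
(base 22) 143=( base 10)575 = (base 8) 1077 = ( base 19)1B5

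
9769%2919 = 1012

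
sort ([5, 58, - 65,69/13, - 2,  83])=[ - 65, - 2, 5,69/13, 58,83] 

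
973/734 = 1+239/734 = 1.33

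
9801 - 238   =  9563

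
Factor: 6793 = 6793^1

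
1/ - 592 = -1+591/592 = - 0.00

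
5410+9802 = 15212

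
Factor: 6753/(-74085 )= - 2251/24695=-5^( - 1 )*11^( - 1 )*449^(-1)*2251^1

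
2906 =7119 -4213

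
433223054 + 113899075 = 547122129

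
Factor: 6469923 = 3^1*23^1*41^1*2287^1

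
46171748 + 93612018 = 139783766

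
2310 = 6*385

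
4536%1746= 1044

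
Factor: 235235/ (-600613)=-385/983 = - 5^1*7^1*11^1*983^(  -  1) 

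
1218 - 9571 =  - 8353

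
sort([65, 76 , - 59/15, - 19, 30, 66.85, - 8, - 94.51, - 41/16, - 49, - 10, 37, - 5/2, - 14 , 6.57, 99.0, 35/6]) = [ - 94.51, - 49, - 19, - 14,- 10, - 8,-59/15,-41/16, - 5/2 , 35/6, 6.57, 30, 37,65, 66.85, 76, 99.0]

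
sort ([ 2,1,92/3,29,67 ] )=[ 1, 2, 29, 92/3 , 67] 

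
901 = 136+765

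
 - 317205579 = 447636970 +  - 764842549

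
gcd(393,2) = 1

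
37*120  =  4440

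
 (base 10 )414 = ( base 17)176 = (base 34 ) c6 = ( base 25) GE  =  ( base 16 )19E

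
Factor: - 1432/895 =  - 8/5  =  - 2^3*5^( - 1) 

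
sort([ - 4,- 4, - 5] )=[ - 5, - 4, - 4]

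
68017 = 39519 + 28498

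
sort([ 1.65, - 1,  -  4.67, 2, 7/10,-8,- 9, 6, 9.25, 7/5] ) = [ - 9,-8, - 4.67,-1 , 7/10, 7/5 , 1.65,2, 6,9.25 ] 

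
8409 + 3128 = 11537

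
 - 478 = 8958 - 9436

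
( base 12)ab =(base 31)47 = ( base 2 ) 10000011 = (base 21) 65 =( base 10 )131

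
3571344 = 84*42516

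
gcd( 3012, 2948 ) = 4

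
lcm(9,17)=153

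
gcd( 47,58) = 1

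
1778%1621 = 157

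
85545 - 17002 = 68543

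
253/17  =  14 + 15/17 = 14.88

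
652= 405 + 247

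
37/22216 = 37/22216 =0.00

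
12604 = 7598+5006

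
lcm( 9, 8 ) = 72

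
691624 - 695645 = -4021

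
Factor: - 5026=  - 2^1*7^1  *  359^1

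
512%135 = 107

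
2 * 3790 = 7580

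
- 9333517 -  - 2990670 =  - 6342847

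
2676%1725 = 951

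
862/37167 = 862/37167=0.02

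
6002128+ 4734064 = 10736192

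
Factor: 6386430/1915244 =2^ ( - 1)*  3^1*5^1*212881^1*478811^( -1) =3193215/957622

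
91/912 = 91/912 = 0.10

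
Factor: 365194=2^1*17^1 * 23^1* 467^1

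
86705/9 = 86705/9 = 9633.89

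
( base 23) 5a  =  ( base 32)3t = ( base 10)125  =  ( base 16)7D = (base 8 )175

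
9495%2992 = 519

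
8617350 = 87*99050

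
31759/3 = 31759/3 = 10586.33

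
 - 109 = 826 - 935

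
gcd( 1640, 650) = 10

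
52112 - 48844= 3268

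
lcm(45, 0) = 0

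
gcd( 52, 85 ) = 1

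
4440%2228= 2212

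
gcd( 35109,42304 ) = 1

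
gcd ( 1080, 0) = 1080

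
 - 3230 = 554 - 3784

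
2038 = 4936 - 2898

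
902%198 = 110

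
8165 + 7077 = 15242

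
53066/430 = 123 + 88/215 =123.41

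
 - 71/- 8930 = 71/8930 = 0.01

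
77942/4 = 38971/2 = 19485.50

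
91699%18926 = 15995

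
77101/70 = 1101+31/70 = 1101.44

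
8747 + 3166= 11913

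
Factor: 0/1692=0  =  0^1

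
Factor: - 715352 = - 2^3* 11^2 * 739^1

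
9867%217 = 102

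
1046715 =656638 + 390077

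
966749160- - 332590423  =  1299339583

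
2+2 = 4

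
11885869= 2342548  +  9543321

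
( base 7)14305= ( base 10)3925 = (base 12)2331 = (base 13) 1A2C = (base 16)f55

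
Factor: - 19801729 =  - 41^1*163^1*2963^1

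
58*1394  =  80852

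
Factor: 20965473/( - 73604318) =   -  2^( - 1)*3^4*41^1*59^1 * 107^1*269^( - 1 ) *136811^ (  -  1) 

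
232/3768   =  29/471=0.06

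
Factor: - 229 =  - 229^1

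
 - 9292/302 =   -  31+35/151 = - 30.77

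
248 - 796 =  - 548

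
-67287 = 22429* ( - 3 )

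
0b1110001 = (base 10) 113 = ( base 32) 3H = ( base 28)41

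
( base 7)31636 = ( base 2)1111010111011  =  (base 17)1a3d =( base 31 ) 85O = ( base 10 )7867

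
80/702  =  40/351 = 0.11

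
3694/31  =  3694/31 = 119.16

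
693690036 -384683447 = 309006589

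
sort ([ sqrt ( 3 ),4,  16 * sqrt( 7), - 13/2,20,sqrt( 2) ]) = [ - 13/2,sqrt(2 ),sqrt( 3 ), 4,  20, 16 * sqrt(7) ] 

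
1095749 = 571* 1919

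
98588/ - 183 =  - 539 + 49/183 = -538.73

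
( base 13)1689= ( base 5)101244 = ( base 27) 4f3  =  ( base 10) 3324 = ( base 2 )110011111100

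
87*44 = 3828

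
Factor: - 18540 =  - 2^2*3^2*5^1*103^1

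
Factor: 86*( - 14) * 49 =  - 58996  =  - 2^2 * 7^3*43^1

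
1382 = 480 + 902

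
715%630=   85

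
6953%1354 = 183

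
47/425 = 47/425 = 0.11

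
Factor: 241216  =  2^6 *3769^1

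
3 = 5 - 2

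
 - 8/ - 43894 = 4/21947 = 0.00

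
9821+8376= 18197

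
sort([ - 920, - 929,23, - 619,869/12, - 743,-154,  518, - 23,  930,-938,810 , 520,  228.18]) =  [ - 938, - 929,  -  920 , - 743, - 619, - 154, - 23, 23,869/12, 228.18,518,520,810,930]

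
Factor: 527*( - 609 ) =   -  320943 = - 3^1 * 7^1  *  17^1*29^1*31^1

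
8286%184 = 6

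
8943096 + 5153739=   14096835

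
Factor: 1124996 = 2^2*281249^1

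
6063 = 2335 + 3728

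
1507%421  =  244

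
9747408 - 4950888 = 4796520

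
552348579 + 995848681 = 1548197260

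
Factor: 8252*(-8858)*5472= -399982493952   =  -2^8* 3^2*19^1*43^1*103^1 *2063^1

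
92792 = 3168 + 89624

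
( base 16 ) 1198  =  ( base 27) 64M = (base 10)4504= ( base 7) 16063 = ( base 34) 3ug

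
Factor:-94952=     -  2^3*11^1*13^1*83^1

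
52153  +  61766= 113919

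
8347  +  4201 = 12548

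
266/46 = 5+18/23 = 5.78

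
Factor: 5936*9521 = 56516656 = 2^4*7^1*53^1*9521^1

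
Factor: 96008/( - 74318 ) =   -  48004/37159  =  -  2^2*11^1*1091^1*37159^(  -  1 )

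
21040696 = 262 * 80308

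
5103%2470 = 163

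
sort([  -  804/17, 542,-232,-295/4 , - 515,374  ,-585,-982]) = [-982, - 585,-515, - 232, -295/4,-804/17, 374 , 542]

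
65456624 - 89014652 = -23558028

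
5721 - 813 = 4908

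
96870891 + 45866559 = 142737450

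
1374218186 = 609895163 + 764323023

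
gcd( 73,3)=1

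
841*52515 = 44165115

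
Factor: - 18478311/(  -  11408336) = 2^( - 4 )*3^1*907^1*6791^1*713021^(-1 )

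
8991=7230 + 1761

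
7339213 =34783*211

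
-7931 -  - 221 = -7710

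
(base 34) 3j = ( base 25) 4L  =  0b1111001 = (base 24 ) 51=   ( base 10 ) 121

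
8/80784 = 1/10098 = 0.00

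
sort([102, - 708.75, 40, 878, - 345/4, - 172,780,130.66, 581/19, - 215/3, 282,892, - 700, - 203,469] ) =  [ - 708.75, - 700,-203,  -  172,-345/4,- 215/3, 581/19, 40,102, 130.66,282,469, 780, 878,  892]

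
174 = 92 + 82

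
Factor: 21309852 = 2^2*3^1 *227^1*7823^1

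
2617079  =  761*3439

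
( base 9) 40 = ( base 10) 36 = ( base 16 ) 24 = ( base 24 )1C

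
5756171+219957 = 5976128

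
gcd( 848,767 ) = 1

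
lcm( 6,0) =0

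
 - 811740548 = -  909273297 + 97532749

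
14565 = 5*2913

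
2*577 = 1154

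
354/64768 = 177/32384 =0.01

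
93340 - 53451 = 39889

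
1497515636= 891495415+606020221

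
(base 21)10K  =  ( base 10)461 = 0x1cd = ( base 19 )155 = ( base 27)h2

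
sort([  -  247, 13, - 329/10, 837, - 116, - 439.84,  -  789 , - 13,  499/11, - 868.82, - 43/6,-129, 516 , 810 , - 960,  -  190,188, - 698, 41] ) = [ - 960, - 868.82,-789, - 698, - 439.84 , -247, - 190, - 129, - 116, - 329/10, - 13, - 43/6, 13, 41, 499/11 , 188, 516, 810,837 ]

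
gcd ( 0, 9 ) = 9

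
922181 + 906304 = 1828485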